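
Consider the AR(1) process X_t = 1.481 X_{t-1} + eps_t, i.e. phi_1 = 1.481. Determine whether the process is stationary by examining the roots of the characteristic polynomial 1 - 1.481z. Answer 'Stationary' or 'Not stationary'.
\text{Not stationary}

The AR(p) characteristic polynomial is P(z) = 1 - 1.481z.
Stationarity requires all roots to lie outside the unit circle, i.e. |z| > 1 for every root.
This is linear in z: 1 + (-1.481) z = 0  =>  z = -1/(-1.481) = 0.675219,  |z| = 0.675219.
Moduli of all roots: 0.6752.
All moduli strictly greater than 1? No.
Verdict: Not stationary.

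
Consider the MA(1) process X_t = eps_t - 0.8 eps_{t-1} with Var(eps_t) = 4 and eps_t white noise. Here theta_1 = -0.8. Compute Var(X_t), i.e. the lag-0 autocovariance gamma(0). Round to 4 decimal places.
\gamma(0) = 6.5600

For an MA(q) process X_t = eps_t + sum_i theta_i eps_{t-i} with
Var(eps_t) = sigma^2, the variance is
  gamma(0) = sigma^2 * (1 + sum_i theta_i^2).
  sum_i theta_i^2 = (-0.8)^2 = 0.64.
  gamma(0) = 4 * (1 + 0.64) = 4 * 1.64 = 6.56, which rounds to 6.5600.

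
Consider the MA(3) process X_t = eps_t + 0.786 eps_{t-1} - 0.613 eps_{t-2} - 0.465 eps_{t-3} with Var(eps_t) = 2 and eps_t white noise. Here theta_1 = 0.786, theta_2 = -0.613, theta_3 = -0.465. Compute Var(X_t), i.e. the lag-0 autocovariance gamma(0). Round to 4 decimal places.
\gamma(0) = 4.4196

For an MA(q) process X_t = eps_t + sum_i theta_i eps_{t-i} with
Var(eps_t) = sigma^2, the variance is
  gamma(0) = sigma^2 * (1 + sum_i theta_i^2).
  sum_i theta_i^2 = (0.786)^2 + (-0.613)^2 + (-0.465)^2 = 0.617796 + 0.375769 + 0.216225 = 1.20979.
  gamma(0) = 2 * (1 + 1.20979) = 2 * 2.20979 = 4.41958, which rounds to 4.4196.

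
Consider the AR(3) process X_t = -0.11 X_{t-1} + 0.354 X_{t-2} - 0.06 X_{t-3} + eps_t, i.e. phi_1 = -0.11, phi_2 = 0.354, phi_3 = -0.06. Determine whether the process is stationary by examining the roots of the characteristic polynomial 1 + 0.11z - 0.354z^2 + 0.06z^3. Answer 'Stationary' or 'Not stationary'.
\text{Stationary}

The AR(p) characteristic polynomial is P(z) = 1 + 0.11z - 0.354z^2 + 0.06z^3.
Stationarity requires all roots to lie outside the unit circle, i.e. |z| > 1 for every root.
Degree 3: look for a simple real root z0 first, then factor out (1 - z/z0) and solve the remaining quadratic.
Testing z0 = 2.5: P(2.5) = 1 + (0.11)(2.5) + (-0.354)(2.5)^2 + (0.06)(2.5)^3
  = 1 + (0.275) + (-2.2125) + (0.9375) = 0.  So z_0 = 2.5 is a root, |z_0| = 2.5.
Divide out the factor (1 - 0.4 z) = (1 - z/z0) (since 1/z0 = 0.4):
  P(z) = (1 - 0.4 z)(1 + (0.51) z + (-0.15) z^2)
  [check: z-coef 0.51 - (0.4) = 0.11; z^2-coef -0.15 - (0.4)(0.51) = -0.354; z^3-coef -(0.4)(-0.15) = 0.06.]
Remaining roots from the quadratic factor 1 + (0.51) z + (-0.15) z^2:
  Set 1 + (0.51) z + (-0.15) z^2 = 0, i.e. a z^2 + b z + c = 0 with a = -0.15, b = 0.51, c = 1.
  Discriminant D = b^2 - 4ac = (0.51)^2 - 4*(-0.15)*1 = 0.2601 - (-0.6) = 0.8601.
  D >= 0, so the roots are real: z = (-b +/- sqrt(D)) / (2a) = (-0.51 +/- 0.927416) / (-0.3).
    z_1 = (-0.51 + 0.927416) / (-0.3) = -1.3914,   |z_1| = 1.3914.
    z_2 = (-0.51 - 0.927416) / (-0.3) = 4.7914,   |z_2| = 4.7914.
Moduli of all roots: 2.5000, 1.3914, 4.7914.
All moduli strictly greater than 1? Yes.
Verdict: Stationary.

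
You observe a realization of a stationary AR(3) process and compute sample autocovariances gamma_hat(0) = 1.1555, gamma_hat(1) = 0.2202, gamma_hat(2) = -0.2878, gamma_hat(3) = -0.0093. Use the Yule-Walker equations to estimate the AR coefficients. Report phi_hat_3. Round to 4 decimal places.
\hat\phi_{3} = 0.1250

The Yule-Walker equations for an AR(p) process read, in matrix form,
  Gamma_p phi = r_p,   with   (Gamma_p)_{ij} = gamma(|i - j|),
                       (r_p)_i = gamma(i),   i,j = 1..p.
Substitute the sample gammas (Toeplitz matrix and right-hand side of size 3):
  Gamma_p = [[1.1555, 0.2202, -0.2878], [0.2202, 1.1555, 0.2202], [-0.2878, 0.2202, 1.1555]]
  r_p     = [0.2202, -0.2878, -0.0093]
Written out (R1..R3):
  (R1) 1.1555 phi_1 + 0.2202 phi_2 - 0.2878 phi_3 = 0.2202
  (R2) 0.2202 phi_1 + 1.1555 phi_2 + 0.2202 phi_3 = -0.2878
  (R3) -0.2878 phi_1 + 0.2202 phi_2 + 1.1555 phi_3 = -0.0093
Gaussian elimination:
  R2 <- R2 - (0.2202/1.1555) R1 = R2 - (0.190567) R1:  1.113537 phi_2 + 0.275045 phi_3 = -0.329763
  R3 <- R3 - (-0.2878/1.1555) R1 = R3 - (-0.24907) R1:  0.275045 phi_2 + 1.083818 phi_3 = 0.045545
  R3 <- R3 - (0.275045/1.113537) R2 = R3 - (0.247001) R2:  1.015881 phi_3 = 0.126997
Back-substitution:
  phi_hat_3 = 0.126997 / 1.015881 = 0.125012
  phi_hat_2 = (-0.329763 - (0.275045)(0.125012)) / 1.113537 = -0.327018
  phi_hat_1 = (0.2202 - (0.2202)(-0.327018) - (-0.2878)(0.125012)) / 1.1555 = 0.284022
So phi_hat = [0.2840, -0.3270, 0.1250].
Therefore phi_hat_3 = 0.1250.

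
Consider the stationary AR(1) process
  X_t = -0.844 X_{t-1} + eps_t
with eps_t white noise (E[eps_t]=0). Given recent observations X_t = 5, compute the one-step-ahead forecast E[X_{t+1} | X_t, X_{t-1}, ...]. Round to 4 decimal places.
E[X_{t+1} \mid \mathcal F_t] = -4.2200

For an AR(p) model X_t = c + sum_i phi_i X_{t-i} + eps_t, the
one-step-ahead conditional mean is
  E[X_{t+1} | X_t, ...] = c + sum_i phi_i X_{t+1-i}.
Substitute known values:
  E[X_{t+1} | ...] = (-0.844) * (5)
                   = -4.2200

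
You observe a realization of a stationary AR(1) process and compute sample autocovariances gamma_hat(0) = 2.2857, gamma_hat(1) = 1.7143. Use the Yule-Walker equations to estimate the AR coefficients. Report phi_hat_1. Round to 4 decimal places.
\hat\phi_{1} = 0.7500

The Yule-Walker equations for an AR(p) process read, in matrix form,
  Gamma_p phi = r_p,   with   (Gamma_p)_{ij} = gamma(|i - j|),
                       (r_p)_i = gamma(i),   i,j = 1..p.
Substitute the sample gammas (Toeplitz matrix and right-hand side of size 1):
  Gamma_p = [[2.2857]]
  r_p     = [1.7143]
With p = 1 this is the single equation gamma(0) phi_1 = gamma(1):
  phi_hat_1 = gamma(1) / gamma(0) = 1.7143 / 2.2857 = 0.7500.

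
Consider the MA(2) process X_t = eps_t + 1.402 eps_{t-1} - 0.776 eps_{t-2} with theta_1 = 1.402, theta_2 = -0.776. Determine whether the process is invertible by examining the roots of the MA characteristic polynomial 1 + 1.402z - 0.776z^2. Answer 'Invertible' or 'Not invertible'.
\text{Not invertible}

The MA(q) characteristic polynomial is P(z) = 1 + 1.402z - 0.776z^2.
Invertibility requires all roots to lie outside the unit circle, i.e. |z| > 1 for every root.
Set 1 + (1.402) z + (-0.776) z^2 = 0, i.e. a z^2 + b z + c = 0 with a = -0.776, b = 1.402, c = 1.
Discriminant D = b^2 - 4ac = (1.402)^2 - 4*(-0.776)*1 = 1.965604 - (-3.104) = 5.069604.
D >= 0, so the roots are real: z = (-b +/- sqrt(D)) / (2a) = (-1.402 +/- 2.251578) / (-1.552).
  z_1 = (-1.402 + 2.251578) / (-1.552) = -0.5474,   |z_1| = 0.5474.
  z_2 = (-1.402 - 2.251578) / (-1.552) = 2.3541,   |z_2| = 2.3541.
Moduli of all roots: 0.5474, 2.3541.
All moduli strictly greater than 1? No.
Verdict: Not invertible.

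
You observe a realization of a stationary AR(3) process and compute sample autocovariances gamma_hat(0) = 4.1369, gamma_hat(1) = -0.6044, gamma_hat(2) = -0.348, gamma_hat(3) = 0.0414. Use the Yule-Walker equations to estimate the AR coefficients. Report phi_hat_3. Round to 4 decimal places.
\hat\phi_{3} = -0.0200

The Yule-Walker equations for an AR(p) process read, in matrix form,
  Gamma_p phi = r_p,   with   (Gamma_p)_{ij} = gamma(|i - j|),
                       (r_p)_i = gamma(i),   i,j = 1..p.
Substitute the sample gammas (Toeplitz matrix and right-hand side of size 3):
  Gamma_p = [[4.1369, -0.6044, -0.348], [-0.6044, 4.1369, -0.6044], [-0.348, -0.6044, 4.1369]]
  r_p     = [-0.6044, -0.348, 0.0414]
Written out (R1..R3):
  (R1) 4.1369 phi_1 - 0.6044 phi_2 - 0.348 phi_3 = -0.6044
  (R2) -0.6044 phi_1 + 4.1369 phi_2 - 0.6044 phi_3 = -0.348
  (R3) -0.348 phi_1 - 0.6044 phi_2 + 4.1369 phi_3 = 0.0414
Gaussian elimination:
  R2 <- R2 - (-0.6044/4.1369) R1 = R2 - (-0.1461) R1:  4.048597 phi_2 - 0.655243 phi_3 = -0.436303
  R3 <- R3 - (-0.348/4.1369) R1 = R3 - (-0.084121) R1:  -0.655243 phi_2 + 4.107626 phi_3 = -0.009443
  R3 <- R3 - (-0.655243/4.048597) R2 = R3 - (-0.161844) R2:  4.001579 phi_3 = -0.080056
Back-substitution:
  phi_hat_3 = -0.080056 / 4.001579 = -0.020006
  phi_hat_2 = (-0.436303 - (-0.655243)(-0.020006)) / 4.048597 = -0.111004
  phi_hat_1 = (-0.6044 - (-0.6044)(-0.111004) - (-0.348)(-0.020006)) / 4.1369 = -0.164
So phi_hat = [-0.1640, -0.1110, -0.0200].
Therefore phi_hat_3 = -0.0200.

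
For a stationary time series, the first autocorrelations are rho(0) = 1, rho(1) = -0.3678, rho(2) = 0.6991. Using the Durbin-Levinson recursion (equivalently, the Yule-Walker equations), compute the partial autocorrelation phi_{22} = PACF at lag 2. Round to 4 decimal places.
\phi_{22} = 0.6520

The PACF at lag k is phi_{kk}, the last component of the solution
to the Yule-Walker system G_k phi = r_k where
  (G_k)_{ij} = rho(|i - j|), (r_k)_i = rho(i), i,j = 1..k.
Equivalently, Durbin-Levinson gives phi_{kk} iteratively:
  phi_{11} = rho(1)
  phi_{kk} = [rho(k) - sum_{j=1..k-1} phi_{k-1,j} rho(k-j)]
            / [1 - sum_{j=1..k-1} phi_{k-1,j} rho(j)],
  phi_{k,j} = phi_{k-1,j} - phi_{kk} phi_{k-1,k-j},  j = 1..k-1.
Step k = 1:
  phi_11 = rho(1) = -0.3678.
Step k = 2:
  phi_22 = [rho(2) - phi_11 rho(1)] / [1 - phi_11 rho(1)] = [0.6991 - (-0.3678)(-0.3678)] / [1 - (-0.3678)(-0.3678)]
         = 0.56382316 / 0.86472316 = 0.652.
Therefore phi_{22} = 0.6520.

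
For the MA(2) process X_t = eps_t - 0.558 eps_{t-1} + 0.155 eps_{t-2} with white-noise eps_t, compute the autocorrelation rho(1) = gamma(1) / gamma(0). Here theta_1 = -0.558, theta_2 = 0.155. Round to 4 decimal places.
\rho(1) = -0.4826

For an MA(q) process with theta_0 = 1, the autocovariance is
  gamma(k) = sigma^2 * sum_{i=0..q-k} theta_i * theta_{i+k},
and rho(k) = gamma(k) / gamma(0). Sigma^2 cancels.
  numerator   = (1)*(-0.558) + (-0.558)*(0.155) = -0.64449.
  denominator = (1)^2 + (-0.558)^2 + (0.155)^2 = 1.335389.
  rho(1) = -0.64449 / 1.335389 = -0.4826.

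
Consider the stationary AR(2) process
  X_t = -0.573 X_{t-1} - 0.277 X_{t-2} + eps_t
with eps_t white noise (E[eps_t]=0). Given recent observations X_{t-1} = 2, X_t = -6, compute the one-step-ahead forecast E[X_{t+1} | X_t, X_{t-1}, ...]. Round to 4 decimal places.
E[X_{t+1} \mid \mathcal F_t] = 2.8840

For an AR(p) model X_t = c + sum_i phi_i X_{t-i} + eps_t, the
one-step-ahead conditional mean is
  E[X_{t+1} | X_t, ...] = c + sum_i phi_i X_{t+1-i}.
Substitute known values:
  E[X_{t+1} | ...] = (-0.573) * (-6) + (-0.277) * (2)
                   = 2.8840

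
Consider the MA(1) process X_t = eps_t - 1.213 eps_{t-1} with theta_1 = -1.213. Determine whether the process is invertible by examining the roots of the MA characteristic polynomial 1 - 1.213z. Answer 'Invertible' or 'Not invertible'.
\text{Not invertible}

The MA(q) characteristic polynomial is P(z) = 1 - 1.213z.
Invertibility requires all roots to lie outside the unit circle, i.e. |z| > 1 for every root.
This is linear in z: 1 + (-1.213) z = 0  =>  z = -1/(-1.213) = 0.824402,  |z| = 0.824402.
Moduli of all roots: 0.8244.
All moduli strictly greater than 1? No.
Verdict: Not invertible.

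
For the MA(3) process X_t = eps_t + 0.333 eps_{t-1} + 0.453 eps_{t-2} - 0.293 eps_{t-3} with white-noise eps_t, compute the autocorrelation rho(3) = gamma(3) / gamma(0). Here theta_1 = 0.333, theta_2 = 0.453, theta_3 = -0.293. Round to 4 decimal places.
\rho(3) = -0.2090

For an MA(q) process with theta_0 = 1, the autocovariance is
  gamma(k) = sigma^2 * sum_{i=0..q-k} theta_i * theta_{i+k},
and rho(k) = gamma(k) / gamma(0). Sigma^2 cancels.
  numerator   = (1)*(-0.293) = -0.293.
  denominator = (1)^2 + (0.333)^2 + (0.453)^2 + (-0.293)^2 = 1.401947.
  rho(3) = -0.293 / 1.401947 = -0.2090.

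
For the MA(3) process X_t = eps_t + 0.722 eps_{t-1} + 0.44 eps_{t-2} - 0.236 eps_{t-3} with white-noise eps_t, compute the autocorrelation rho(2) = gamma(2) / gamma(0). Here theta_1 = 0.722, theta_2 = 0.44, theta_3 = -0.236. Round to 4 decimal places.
\rho(2) = 0.1523

For an MA(q) process with theta_0 = 1, the autocovariance is
  gamma(k) = sigma^2 * sum_{i=0..q-k} theta_i * theta_{i+k},
and rho(k) = gamma(k) / gamma(0). Sigma^2 cancels.
  numerator   = (1)*(0.44) + (0.722)*(-0.236) = 0.269608.
  denominator = (1)^2 + (0.722)^2 + (0.44)^2 + (-0.236)^2 = 1.77058.
  rho(2) = 0.269608 / 1.77058 = 0.1523.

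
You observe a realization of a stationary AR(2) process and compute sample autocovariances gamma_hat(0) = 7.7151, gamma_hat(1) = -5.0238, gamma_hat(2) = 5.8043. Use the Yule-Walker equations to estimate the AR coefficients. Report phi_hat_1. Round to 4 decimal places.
\hat\phi_{1} = -0.2800

The Yule-Walker equations for an AR(p) process read, in matrix form,
  Gamma_p phi = r_p,   with   (Gamma_p)_{ij} = gamma(|i - j|),
                       (r_p)_i = gamma(i),   i,j = 1..p.
Substitute the sample gammas (Toeplitz matrix and right-hand side of size 2):
  Gamma_p = [[7.7151, -5.0238], [-5.0238, 7.7151]]
  r_p     = [-5.0238, 5.8043]
Written out:
  7.7151 phi_1 - 5.0238 phi_2 = -5.0238
  -5.0238 phi_1 + 7.7151 phi_2 = 5.8043
Solve by Cramer's rule:
  det = gamma(0)^2 - gamma(1)^2 = (7.7151)^2 - (-5.0238)^2 = 59.52276801 - 25.23856644 = 34.28420157
  phi_hat_1 = [gamma(1) gamma(0) - gamma(1) gamma(2)] / det = [(-5.0238)(7.7151) - (-5.0238)(5.8043)] / 34.28420157 = -9.59947704 / 34.28420157 = -0.28
  phi_hat_2 = [gamma(0) gamma(2) - gamma(1)^2] / det = [(7.7151)(5.8043) - (-5.0238)^2] / 34.28420157 = 19.54218849 / 34.28420157 = 0.57
So phi_hat = [-0.2800, 0.5700].
Therefore phi_hat_1 = -0.2800.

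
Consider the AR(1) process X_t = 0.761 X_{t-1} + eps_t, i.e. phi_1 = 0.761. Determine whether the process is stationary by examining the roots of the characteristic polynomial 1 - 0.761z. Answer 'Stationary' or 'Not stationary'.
\text{Stationary}

The AR(p) characteristic polynomial is P(z) = 1 - 0.761z.
Stationarity requires all roots to lie outside the unit circle, i.e. |z| > 1 for every root.
This is linear in z: 1 + (-0.761) z = 0  =>  z = -1/(-0.761) = 1.31406,  |z| = 1.31406.
Moduli of all roots: 1.3141.
All moduli strictly greater than 1? Yes.
Verdict: Stationary.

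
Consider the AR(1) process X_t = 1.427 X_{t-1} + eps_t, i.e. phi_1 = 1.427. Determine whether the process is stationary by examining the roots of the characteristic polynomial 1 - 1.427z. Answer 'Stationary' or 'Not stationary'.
\text{Not stationary}

The AR(p) characteristic polynomial is P(z) = 1 - 1.427z.
Stationarity requires all roots to lie outside the unit circle, i.e. |z| > 1 for every root.
This is linear in z: 1 + (-1.427) z = 0  =>  z = -1/(-1.427) = 0.700771,  |z| = 0.700771.
Moduli of all roots: 0.7008.
All moduli strictly greater than 1? No.
Verdict: Not stationary.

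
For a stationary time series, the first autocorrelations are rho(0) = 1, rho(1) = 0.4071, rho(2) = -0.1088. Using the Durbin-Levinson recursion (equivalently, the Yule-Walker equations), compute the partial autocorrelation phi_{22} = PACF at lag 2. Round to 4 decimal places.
\phi_{22} = -0.3291

The PACF at lag k is phi_{kk}, the last component of the solution
to the Yule-Walker system G_k phi = r_k where
  (G_k)_{ij} = rho(|i - j|), (r_k)_i = rho(i), i,j = 1..k.
Equivalently, Durbin-Levinson gives phi_{kk} iteratively:
  phi_{11} = rho(1)
  phi_{kk} = [rho(k) - sum_{j=1..k-1} phi_{k-1,j} rho(k-j)]
            / [1 - sum_{j=1..k-1} phi_{k-1,j} rho(j)],
  phi_{k,j} = phi_{k-1,j} - phi_{kk} phi_{k-1,k-j},  j = 1..k-1.
Step k = 1:
  phi_11 = rho(1) = 0.4071.
Step k = 2:
  phi_22 = [rho(2) - phi_11 rho(1)] / [1 - phi_11 rho(1)] = [-0.1088 - (0.4071)(0.4071)] / [1 - (0.4071)(0.4071)]
         = -0.27453041 / 0.83426959 = -0.3291.
Therefore phi_{22} = -0.3291.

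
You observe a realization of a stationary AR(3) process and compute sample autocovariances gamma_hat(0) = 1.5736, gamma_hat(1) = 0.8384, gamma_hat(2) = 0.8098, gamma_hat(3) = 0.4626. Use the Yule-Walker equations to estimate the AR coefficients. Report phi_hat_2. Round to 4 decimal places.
\hat\phi_{2} = 0.3580

The Yule-Walker equations for an AR(p) process read, in matrix form,
  Gamma_p phi = r_p,   with   (Gamma_p)_{ij} = gamma(|i - j|),
                       (r_p)_i = gamma(i),   i,j = 1..p.
Substitute the sample gammas (Toeplitz matrix and right-hand side of size 3):
  Gamma_p = [[1.5736, 0.8384, 0.8098], [0.8384, 1.5736, 0.8384], [0.8098, 0.8384, 1.5736]]
  r_p     = [0.8384, 0.8098, 0.4626]
Written out (R1..R3):
  (R1) 1.5736 phi_1 + 0.8384 phi_2 + 0.8098 phi_3 = 0.8384
  (R2) 0.8384 phi_1 + 1.5736 phi_2 + 0.8384 phi_3 = 0.8098
  (R3) 0.8098 phi_1 + 0.8384 phi_2 + 1.5736 phi_3 = 0.4626
Gaussian elimination:
  R2 <- R2 - (0.8384/1.5736) R1 = R2 - (0.532791) R1:  1.126908 phi_2 + 0.406946 phi_3 = 0.363108
  R3 <- R3 - (0.8098/1.5736) R1 = R3 - (0.514616) R1:  0.406946 phi_2 + 1.156864 phi_3 = 0.031146
  R3 <- R3 - (0.406946/1.126908) R2 = R3 - (0.361117) R2:  1.009909 phi_3 = -0.099979
Back-substitution:
  phi_hat_3 = -0.099979 / 1.009909 = -0.098998
  phi_hat_2 = (0.363108 - (0.406946)(-0.098998)) / 1.126908 = 0.357966
  phi_hat_1 = (0.8384 - (0.8384)(0.357966) - (0.8098)(-0.098998)) / 1.5736 = 0.393016
So phi_hat = [0.3930, 0.3580, -0.0990].
Therefore phi_hat_2 = 0.3580.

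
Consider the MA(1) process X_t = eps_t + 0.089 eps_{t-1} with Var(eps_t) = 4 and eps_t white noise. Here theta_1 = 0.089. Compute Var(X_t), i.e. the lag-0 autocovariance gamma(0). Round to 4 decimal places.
\gamma(0) = 4.0317

For an MA(q) process X_t = eps_t + sum_i theta_i eps_{t-i} with
Var(eps_t) = sigma^2, the variance is
  gamma(0) = sigma^2 * (1 + sum_i theta_i^2).
  sum_i theta_i^2 = (0.089)^2 = 0.007921.
  gamma(0) = 4 * (1 + 0.007921) = 4 * 1.007921 = 4.031684, which rounds to 4.0317.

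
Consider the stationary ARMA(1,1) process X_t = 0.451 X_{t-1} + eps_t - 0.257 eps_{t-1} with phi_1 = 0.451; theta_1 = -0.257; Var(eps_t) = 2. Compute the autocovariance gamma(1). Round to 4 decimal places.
\gamma(1) = 0.4306

Multiply the model equation by X_{t-k} and take expectations. With theta_0 = psi_0 = 1 and psi_j the MA(infinity) weights, this gives
  gamma(k) - sum_i phi_i gamma(k-i) = c_k,
  c_k = sigma^2 * sum_{j=k..q} theta_j psi_{j-k}   (c_k = 0 for k > q),
using gamma(-m) = gamma(m).
psi-weights needed (psi_j = theta_j + sum_i phi_i psi_{j-i}):
  psi_1 = theta_1 + phi_1 = -0.257 + (0.451) = 0.194
Right-hand sides:
  c_0 = sigma^2 (1 + theta_1 psi_1) = 2 * (1 + (-0.257)(0.194)) = 2 * 0.950142 = 1.900284
  c_1 = sigma^2 theta_1 = 2 * (-0.257) = -0.514
  c_2 = 0
Equations for k = 0 and k = 1 (AR order 1):
  gamma(0) = phi_1 gamma(1) + c_0
  gamma(1) = phi_1 gamma(0) + c_1
Substituting the second into the first: gamma(0) (1 - phi_1^2) = c_0 + phi_1 c_1, so
  gamma(0) = (c_0 + phi_1 c_1) / (1 - phi_1^2) = (1.900284 + (0.451)(-0.514)) / (1 - (0.451)^2) = 1.66847 / 0.796599 = 2.094492.
  gamma(1) = phi_1 gamma(0) + c_1 = (0.451)(2.094492) + (-0.514) = 0.430616.
Therefore gamma(1) = 0.4306 (to 4 decimal places).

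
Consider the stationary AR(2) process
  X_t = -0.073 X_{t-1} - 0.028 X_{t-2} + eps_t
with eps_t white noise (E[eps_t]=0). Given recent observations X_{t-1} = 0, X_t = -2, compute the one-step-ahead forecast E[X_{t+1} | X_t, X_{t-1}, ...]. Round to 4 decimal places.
E[X_{t+1} \mid \mathcal F_t] = 0.1460

For an AR(p) model X_t = c + sum_i phi_i X_{t-i} + eps_t, the
one-step-ahead conditional mean is
  E[X_{t+1} | X_t, ...] = c + sum_i phi_i X_{t+1-i}.
Substitute known values:
  E[X_{t+1} | ...] = (-0.073) * (-2) + (-0.028) * (0)
                   = 0.1460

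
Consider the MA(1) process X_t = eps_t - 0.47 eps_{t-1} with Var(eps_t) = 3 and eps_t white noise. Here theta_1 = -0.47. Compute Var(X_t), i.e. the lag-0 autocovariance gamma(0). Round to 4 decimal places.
\gamma(0) = 3.6627

For an MA(q) process X_t = eps_t + sum_i theta_i eps_{t-i} with
Var(eps_t) = sigma^2, the variance is
  gamma(0) = sigma^2 * (1 + sum_i theta_i^2).
  sum_i theta_i^2 = (-0.47)^2 = 0.2209.
  gamma(0) = 3 * (1 + 0.2209) = 3 * 1.2209 = 3.6627.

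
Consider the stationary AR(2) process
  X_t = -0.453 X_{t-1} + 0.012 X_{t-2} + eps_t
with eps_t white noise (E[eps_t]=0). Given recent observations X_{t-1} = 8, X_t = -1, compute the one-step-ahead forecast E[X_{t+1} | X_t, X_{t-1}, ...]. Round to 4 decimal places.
E[X_{t+1} \mid \mathcal F_t] = 0.5490

For an AR(p) model X_t = c + sum_i phi_i X_{t-i} + eps_t, the
one-step-ahead conditional mean is
  E[X_{t+1} | X_t, ...] = c + sum_i phi_i X_{t+1-i}.
Substitute known values:
  E[X_{t+1} | ...] = (-0.453) * (-1) + (0.012) * (8)
                   = 0.5490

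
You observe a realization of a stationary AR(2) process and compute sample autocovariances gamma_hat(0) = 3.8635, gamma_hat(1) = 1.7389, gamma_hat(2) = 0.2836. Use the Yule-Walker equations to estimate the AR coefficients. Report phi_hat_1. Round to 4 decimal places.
\hat\phi_{1} = 0.5230

The Yule-Walker equations for an AR(p) process read, in matrix form,
  Gamma_p phi = r_p,   with   (Gamma_p)_{ij} = gamma(|i - j|),
                       (r_p)_i = gamma(i),   i,j = 1..p.
Substitute the sample gammas (Toeplitz matrix and right-hand side of size 2):
  Gamma_p = [[3.8635, 1.7389], [1.7389, 3.8635]]
  r_p     = [1.7389, 0.2836]
Written out:
  3.8635 phi_1 + 1.7389 phi_2 = 1.7389
  1.7389 phi_1 + 3.8635 phi_2 = 0.2836
Solve by Cramer's rule:
  det = gamma(0)^2 - gamma(1)^2 = (3.8635)^2 - (1.7389)^2 = 14.92663225 - 3.02377321 = 11.90285904
  phi_hat_1 = [gamma(1) gamma(0) - gamma(1) gamma(2)] / det = [(1.7389)(3.8635) - (1.7389)(0.2836)] / 11.90285904 = 6.22508811 / 11.90285904 = 0.523
  phi_hat_2 = [gamma(0) gamma(2) - gamma(1)^2] / det = [(3.8635)(0.2836) - (1.7389)^2] / 11.90285904 = -1.92808461 / 11.90285904 = -0.162
So phi_hat = [0.5230, -0.1620].
Therefore phi_hat_1 = 0.5230.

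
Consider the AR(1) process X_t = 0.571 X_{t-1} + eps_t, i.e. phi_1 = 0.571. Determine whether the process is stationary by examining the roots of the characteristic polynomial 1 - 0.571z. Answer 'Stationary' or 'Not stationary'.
\text{Stationary}

The AR(p) characteristic polynomial is P(z) = 1 - 0.571z.
Stationarity requires all roots to lie outside the unit circle, i.e. |z| > 1 for every root.
This is linear in z: 1 + (-0.571) z = 0  =>  z = -1/(-0.571) = 1.751313,  |z| = 1.751313.
Moduli of all roots: 1.7513.
All moduli strictly greater than 1? Yes.
Verdict: Stationary.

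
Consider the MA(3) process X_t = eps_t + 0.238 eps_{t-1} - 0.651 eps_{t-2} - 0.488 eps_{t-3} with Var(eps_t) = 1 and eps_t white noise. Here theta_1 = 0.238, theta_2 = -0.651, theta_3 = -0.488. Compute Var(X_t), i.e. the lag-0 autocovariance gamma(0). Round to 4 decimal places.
\gamma(0) = 1.7186

For an MA(q) process X_t = eps_t + sum_i theta_i eps_{t-i} with
Var(eps_t) = sigma^2, the variance is
  gamma(0) = sigma^2 * (1 + sum_i theta_i^2).
  sum_i theta_i^2 = (0.238)^2 + (-0.651)^2 + (-0.488)^2 = 0.056644 + 0.423801 + 0.238144 = 0.718589.
  gamma(0) = 1 * (1 + 0.718589) = 1 * 1.718589 = 1.718589, which rounds to 1.7186.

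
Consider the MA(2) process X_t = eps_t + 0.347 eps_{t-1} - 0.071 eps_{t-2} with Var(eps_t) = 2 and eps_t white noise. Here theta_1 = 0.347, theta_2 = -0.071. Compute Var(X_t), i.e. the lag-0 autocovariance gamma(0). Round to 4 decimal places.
\gamma(0) = 2.2509

For an MA(q) process X_t = eps_t + sum_i theta_i eps_{t-i} with
Var(eps_t) = sigma^2, the variance is
  gamma(0) = sigma^2 * (1 + sum_i theta_i^2).
  sum_i theta_i^2 = (0.347)^2 + (-0.071)^2 = 0.120409 + 0.005041 = 0.12545.
  gamma(0) = 2 * (1 + 0.12545) = 2 * 1.12545 = 2.2509.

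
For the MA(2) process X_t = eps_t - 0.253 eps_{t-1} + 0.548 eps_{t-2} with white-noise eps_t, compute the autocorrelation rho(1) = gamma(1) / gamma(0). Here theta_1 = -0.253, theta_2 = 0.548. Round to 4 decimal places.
\rho(1) = -0.2871

For an MA(q) process with theta_0 = 1, the autocovariance is
  gamma(k) = sigma^2 * sum_{i=0..q-k} theta_i * theta_{i+k},
and rho(k) = gamma(k) / gamma(0). Sigma^2 cancels.
  numerator   = (1)*(-0.253) + (-0.253)*(0.548) = -0.391644.
  denominator = (1)^2 + (-0.253)^2 + (0.548)^2 = 1.364313.
  rho(1) = -0.391644 / 1.364313 = -0.2871.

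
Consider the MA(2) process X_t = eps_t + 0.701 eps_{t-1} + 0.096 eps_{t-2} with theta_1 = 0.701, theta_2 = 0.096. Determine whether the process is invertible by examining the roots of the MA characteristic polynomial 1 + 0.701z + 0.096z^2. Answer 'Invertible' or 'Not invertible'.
\text{Invertible}

The MA(q) characteristic polynomial is P(z) = 1 + 0.701z + 0.096z^2.
Invertibility requires all roots to lie outside the unit circle, i.e. |z| > 1 for every root.
Set 1 + (0.701) z + (0.096) z^2 = 0, i.e. a z^2 + b z + c = 0 with a = 0.096, b = 0.701, c = 1.
Discriminant D = b^2 - 4ac = (0.701)^2 - 4*(0.096)*1 = 0.491401 - (0.384) = 0.107401.
D >= 0, so the roots are real: z = (-b +/- sqrt(D)) / (2a) = (-0.701 +/- 0.327721) / (0.192).
  z_1 = (-0.701 + 0.327721) / (0.192) = -1.9442,   |z_1| = 1.9442.
  z_2 = (-0.701 - 0.327721) / (0.192) = -5.3579,   |z_2| = 5.3579.
Moduli of all roots: 1.9442, 5.3579.
All moduli strictly greater than 1? Yes.
Verdict: Invertible.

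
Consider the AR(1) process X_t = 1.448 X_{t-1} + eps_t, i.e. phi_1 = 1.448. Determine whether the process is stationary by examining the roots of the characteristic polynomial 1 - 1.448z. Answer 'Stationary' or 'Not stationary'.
\text{Not stationary}

The AR(p) characteristic polynomial is P(z) = 1 - 1.448z.
Stationarity requires all roots to lie outside the unit circle, i.e. |z| > 1 for every root.
This is linear in z: 1 + (-1.448) z = 0  =>  z = -1/(-1.448) = 0.690608,  |z| = 0.690608.
Moduli of all roots: 0.6906.
All moduli strictly greater than 1? No.
Verdict: Not stationary.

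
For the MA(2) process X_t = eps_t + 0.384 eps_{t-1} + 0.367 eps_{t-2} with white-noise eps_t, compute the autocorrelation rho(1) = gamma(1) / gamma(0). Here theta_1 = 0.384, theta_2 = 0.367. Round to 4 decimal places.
\rho(1) = 0.4094

For an MA(q) process with theta_0 = 1, the autocovariance is
  gamma(k) = sigma^2 * sum_{i=0..q-k} theta_i * theta_{i+k},
and rho(k) = gamma(k) / gamma(0). Sigma^2 cancels.
  numerator   = (1)*(0.384) + (0.384)*(0.367) = 0.524928.
  denominator = (1)^2 + (0.384)^2 + (0.367)^2 = 1.282145.
  rho(1) = 0.524928 / 1.282145 = 0.4094.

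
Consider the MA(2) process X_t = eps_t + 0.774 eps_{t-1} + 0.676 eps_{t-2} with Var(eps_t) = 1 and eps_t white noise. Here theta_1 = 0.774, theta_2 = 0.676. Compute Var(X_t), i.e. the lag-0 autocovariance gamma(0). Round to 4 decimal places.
\gamma(0) = 2.0561

For an MA(q) process X_t = eps_t + sum_i theta_i eps_{t-i} with
Var(eps_t) = sigma^2, the variance is
  gamma(0) = sigma^2 * (1 + sum_i theta_i^2).
  sum_i theta_i^2 = (0.774)^2 + (0.676)^2 = 0.599076 + 0.456976 = 1.056052.
  gamma(0) = 1 * (1 + 1.056052) = 1 * 2.056052 = 2.056052, which rounds to 2.0561.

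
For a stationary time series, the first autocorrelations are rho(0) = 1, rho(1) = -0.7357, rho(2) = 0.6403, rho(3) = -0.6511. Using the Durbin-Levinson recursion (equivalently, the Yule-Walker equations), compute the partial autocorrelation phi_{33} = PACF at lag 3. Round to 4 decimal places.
\phi_{33} = -0.2810

The PACF at lag k is phi_{kk}, the last component of the solution
to the Yule-Walker system G_k phi = r_k where
  (G_k)_{ij} = rho(|i - j|), (r_k)_i = rho(i), i,j = 1..k.
Equivalently, Durbin-Levinson gives phi_{kk} iteratively:
  phi_{11} = rho(1)
  phi_{kk} = [rho(k) - sum_{j=1..k-1} phi_{k-1,j} rho(k-j)]
            / [1 - sum_{j=1..k-1} phi_{k-1,j} rho(j)],
  phi_{k,j} = phi_{k-1,j} - phi_{kk} phi_{k-1,k-j},  j = 1..k-1.
Step k = 1:
  phi_11 = rho(1) = -0.7357.
Step k = 2:
  phi_22 = [rho(2) - phi_11 rho(1)] / [1 - phi_11 rho(1)] = [0.6403 - (-0.7357)(-0.7357)] / [1 - (-0.7357)(-0.7357)]
         = 0.09904551 / 0.45874551 = 0.215905.
  Update: phi_21 = phi_11 - phi_22 phi_11 = -0.7357 - (0.215905)(-0.7357) = -0.576859.
Step k = 3:
  phi_33 = [rho(3) - phi_21 rho(2) - phi_22 rho(1)] / [1 - phi_21 rho(1) - phi_22 rho(2)]
    numerator   = -0.6511 - (-0.576859)(0.6403) - (0.215905)(-0.7357) = -0.12289604
    denominator = 1 - (-0.576859)(-0.7357) - (0.215905)(0.6403) = 0.43736108
  phi_33 = -0.12289604 / 0.43736108 = -0.281.
Therefore phi_{33} = -0.2810.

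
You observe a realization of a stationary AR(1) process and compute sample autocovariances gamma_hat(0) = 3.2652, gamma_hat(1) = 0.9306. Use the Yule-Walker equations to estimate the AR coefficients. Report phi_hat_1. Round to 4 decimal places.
\hat\phi_{1} = 0.2850

The Yule-Walker equations for an AR(p) process read, in matrix form,
  Gamma_p phi = r_p,   with   (Gamma_p)_{ij} = gamma(|i - j|),
                       (r_p)_i = gamma(i),   i,j = 1..p.
Substitute the sample gammas (Toeplitz matrix and right-hand side of size 1):
  Gamma_p = [[3.2652]]
  r_p     = [0.9306]
With p = 1 this is the single equation gamma(0) phi_1 = gamma(1):
  phi_hat_1 = gamma(1) / gamma(0) = 0.9306 / 3.2652 = 0.2850.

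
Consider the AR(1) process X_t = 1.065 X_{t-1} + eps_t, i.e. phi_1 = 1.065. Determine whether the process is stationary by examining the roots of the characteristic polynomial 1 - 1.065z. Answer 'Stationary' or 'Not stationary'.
\text{Not stationary}

The AR(p) characteristic polynomial is P(z) = 1 - 1.065z.
Stationarity requires all roots to lie outside the unit circle, i.e. |z| > 1 for every root.
This is linear in z: 1 + (-1.065) z = 0  =>  z = -1/(-1.065) = 0.938967,  |z| = 0.938967.
Moduli of all roots: 0.9390.
All moduli strictly greater than 1? No.
Verdict: Not stationary.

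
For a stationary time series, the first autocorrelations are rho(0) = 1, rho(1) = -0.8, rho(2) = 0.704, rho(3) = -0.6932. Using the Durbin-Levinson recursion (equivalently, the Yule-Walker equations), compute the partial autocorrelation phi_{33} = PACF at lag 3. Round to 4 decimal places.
\phi_{33} = -0.2521

The PACF at lag k is phi_{kk}, the last component of the solution
to the Yule-Walker system G_k phi = r_k where
  (G_k)_{ij} = rho(|i - j|), (r_k)_i = rho(i), i,j = 1..k.
Equivalently, Durbin-Levinson gives phi_{kk} iteratively:
  phi_{11} = rho(1)
  phi_{kk} = [rho(k) - sum_{j=1..k-1} phi_{k-1,j} rho(k-j)]
            / [1 - sum_{j=1..k-1} phi_{k-1,j} rho(j)],
  phi_{k,j} = phi_{k-1,j} - phi_{kk} phi_{k-1,k-j},  j = 1..k-1.
Step k = 1:
  phi_11 = rho(1) = -0.8.
Step k = 2:
  phi_22 = [rho(2) - phi_11 rho(1)] / [1 - phi_11 rho(1)] = [0.704 - (-0.8)(-0.8)] / [1 - (-0.8)(-0.8)]
         = 0.064 / 0.36 = 0.177778.
  Update: phi_21 = phi_11 - phi_22 phi_11 = -0.8 - (0.177778)(-0.8) = -0.657778.
Step k = 3:
  phi_33 = [rho(3) - phi_21 rho(2) - phi_22 rho(1)] / [1 - phi_21 rho(1) - phi_22 rho(2)]
    numerator   = -0.6932 - (-0.657778)(0.704) - (0.177778)(-0.8) = -0.08790222
    denominator = 1 - (-0.657778)(-0.8) - (0.177778)(0.704) = 0.34862222
  phi_33 = -0.08790222 / 0.34862222 = -0.2521.
Therefore phi_{33} = -0.2521.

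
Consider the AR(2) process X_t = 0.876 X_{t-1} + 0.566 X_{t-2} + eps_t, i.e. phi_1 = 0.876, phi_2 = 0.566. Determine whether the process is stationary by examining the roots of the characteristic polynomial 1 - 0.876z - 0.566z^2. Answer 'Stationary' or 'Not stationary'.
\text{Not stationary}

The AR(p) characteristic polynomial is P(z) = 1 - 0.876z - 0.566z^2.
Stationarity requires all roots to lie outside the unit circle, i.e. |z| > 1 for every root.
Set 1 + (-0.876) z + (-0.566) z^2 = 0, i.e. a z^2 + b z + c = 0 with a = -0.566, b = -0.876, c = 1.
Discriminant D = b^2 - 4ac = (-0.876)^2 - 4*(-0.566)*1 = 0.767376 - (-2.264) = 3.031376.
D >= 0, so the roots are real: z = (-b +/- sqrt(D)) / (2a) = (0.876 +/- 1.741085) / (-1.132).
  z_1 = (0.876 + 1.741085) / (-1.132) = -2.3119,   |z_1| = 2.3119.
  z_2 = (0.876 - 1.741085) / (-1.132) = 0.7642,   |z_2| = 0.7642.
Moduli of all roots: 2.3119, 0.7642.
All moduli strictly greater than 1? No.
Verdict: Not stationary.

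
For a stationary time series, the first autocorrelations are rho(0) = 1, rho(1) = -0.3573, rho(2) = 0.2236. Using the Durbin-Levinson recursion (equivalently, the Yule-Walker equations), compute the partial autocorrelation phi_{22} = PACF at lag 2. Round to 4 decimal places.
\phi_{22} = 0.1100

The PACF at lag k is phi_{kk}, the last component of the solution
to the Yule-Walker system G_k phi = r_k where
  (G_k)_{ij} = rho(|i - j|), (r_k)_i = rho(i), i,j = 1..k.
Equivalently, Durbin-Levinson gives phi_{kk} iteratively:
  phi_{11} = rho(1)
  phi_{kk} = [rho(k) - sum_{j=1..k-1} phi_{k-1,j} rho(k-j)]
            / [1 - sum_{j=1..k-1} phi_{k-1,j} rho(j)],
  phi_{k,j} = phi_{k-1,j} - phi_{kk} phi_{k-1,k-j},  j = 1..k-1.
Step k = 1:
  phi_11 = rho(1) = -0.3573.
Step k = 2:
  phi_22 = [rho(2) - phi_11 rho(1)] / [1 - phi_11 rho(1)] = [0.2236 - (-0.3573)(-0.3573)] / [1 - (-0.3573)(-0.3573)]
         = 0.09593671 / 0.87233671 = 0.11.
Therefore phi_{22} = 0.1100.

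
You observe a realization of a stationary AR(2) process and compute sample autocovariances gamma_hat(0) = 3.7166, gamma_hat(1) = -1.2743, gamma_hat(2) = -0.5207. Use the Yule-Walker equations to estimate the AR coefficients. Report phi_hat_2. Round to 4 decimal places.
\hat\phi_{2} = -0.2920

The Yule-Walker equations for an AR(p) process read, in matrix form,
  Gamma_p phi = r_p,   with   (Gamma_p)_{ij} = gamma(|i - j|),
                       (r_p)_i = gamma(i),   i,j = 1..p.
Substitute the sample gammas (Toeplitz matrix and right-hand side of size 2):
  Gamma_p = [[3.7166, -1.2743], [-1.2743, 3.7166]]
  r_p     = [-1.2743, -0.5207]
Written out:
  3.7166 phi_1 - 1.2743 phi_2 = -1.2743
  -1.2743 phi_1 + 3.7166 phi_2 = -0.5207
Solve by Cramer's rule:
  det = gamma(0)^2 - gamma(1)^2 = (3.7166)^2 - (-1.2743)^2 = 13.81311556 - 1.62384049 = 12.18927507
  phi_hat_1 = [gamma(1) gamma(0) - gamma(1) gamma(2)] / det = [(-1.2743)(3.7166) - (-1.2743)(-0.5207)] / 12.18927507 = -5.39959139 / 12.18927507 = -0.443
  phi_hat_2 = [gamma(0) gamma(2) - gamma(1)^2] / det = [(3.7166)(-0.5207) - (-1.2743)^2] / 12.18927507 = -3.55907411 / 12.18927507 = -0.292
So phi_hat = [-0.4430, -0.2920].
Therefore phi_hat_2 = -0.2920.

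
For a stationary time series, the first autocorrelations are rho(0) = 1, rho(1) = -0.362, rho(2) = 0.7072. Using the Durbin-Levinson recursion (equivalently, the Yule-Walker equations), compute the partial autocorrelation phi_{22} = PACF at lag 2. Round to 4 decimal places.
\phi_{22} = 0.6630

The PACF at lag k is phi_{kk}, the last component of the solution
to the Yule-Walker system G_k phi = r_k where
  (G_k)_{ij} = rho(|i - j|), (r_k)_i = rho(i), i,j = 1..k.
Equivalently, Durbin-Levinson gives phi_{kk} iteratively:
  phi_{11} = rho(1)
  phi_{kk} = [rho(k) - sum_{j=1..k-1} phi_{k-1,j} rho(k-j)]
            / [1 - sum_{j=1..k-1} phi_{k-1,j} rho(j)],
  phi_{k,j} = phi_{k-1,j} - phi_{kk} phi_{k-1,k-j},  j = 1..k-1.
Step k = 1:
  phi_11 = rho(1) = -0.362.
Step k = 2:
  phi_22 = [rho(2) - phi_11 rho(1)] / [1 - phi_11 rho(1)] = [0.7072 - (-0.362)(-0.362)] / [1 - (-0.362)(-0.362)]
         = 0.576156 / 0.868956 = 0.663.
Therefore phi_{22} = 0.6630.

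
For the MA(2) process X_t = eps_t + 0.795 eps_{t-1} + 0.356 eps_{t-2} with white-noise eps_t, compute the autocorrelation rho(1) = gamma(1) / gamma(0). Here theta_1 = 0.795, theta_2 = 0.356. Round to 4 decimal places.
\rho(1) = 0.6129

For an MA(q) process with theta_0 = 1, the autocovariance is
  gamma(k) = sigma^2 * sum_{i=0..q-k} theta_i * theta_{i+k},
and rho(k) = gamma(k) / gamma(0). Sigma^2 cancels.
  numerator   = (1)*(0.795) + (0.795)*(0.356) = 1.07802.
  denominator = (1)^2 + (0.795)^2 + (0.356)^2 = 1.758761.
  rho(1) = 1.07802 / 1.758761 = 0.6129.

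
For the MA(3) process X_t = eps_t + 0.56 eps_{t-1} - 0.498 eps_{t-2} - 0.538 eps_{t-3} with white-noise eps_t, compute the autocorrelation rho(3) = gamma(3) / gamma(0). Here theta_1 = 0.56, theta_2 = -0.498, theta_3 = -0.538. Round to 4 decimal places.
\rho(3) = -0.2906

For an MA(q) process with theta_0 = 1, the autocovariance is
  gamma(k) = sigma^2 * sum_{i=0..q-k} theta_i * theta_{i+k},
and rho(k) = gamma(k) / gamma(0). Sigma^2 cancels.
  numerator   = (1)*(-0.538) = -0.538.
  denominator = (1)^2 + (0.56)^2 + (-0.498)^2 + (-0.538)^2 = 1.851048.
  rho(3) = -0.538 / 1.851048 = -0.2906.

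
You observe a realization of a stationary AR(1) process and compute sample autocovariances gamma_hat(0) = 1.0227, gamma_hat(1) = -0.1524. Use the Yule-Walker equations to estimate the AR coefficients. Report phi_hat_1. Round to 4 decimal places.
\hat\phi_{1} = -0.1490

The Yule-Walker equations for an AR(p) process read, in matrix form,
  Gamma_p phi = r_p,   with   (Gamma_p)_{ij} = gamma(|i - j|),
                       (r_p)_i = gamma(i),   i,j = 1..p.
Substitute the sample gammas (Toeplitz matrix and right-hand side of size 1):
  Gamma_p = [[1.0227]]
  r_p     = [-0.1524]
With p = 1 this is the single equation gamma(0) phi_1 = gamma(1):
  phi_hat_1 = gamma(1) / gamma(0) = -0.1524 / 1.0227 = -0.1490.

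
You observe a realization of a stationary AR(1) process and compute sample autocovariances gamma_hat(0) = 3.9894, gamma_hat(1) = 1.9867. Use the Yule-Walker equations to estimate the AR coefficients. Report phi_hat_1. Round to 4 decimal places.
\hat\phi_{1} = 0.4980

The Yule-Walker equations for an AR(p) process read, in matrix form,
  Gamma_p phi = r_p,   with   (Gamma_p)_{ij} = gamma(|i - j|),
                       (r_p)_i = gamma(i),   i,j = 1..p.
Substitute the sample gammas (Toeplitz matrix and right-hand side of size 1):
  Gamma_p = [[3.9894]]
  r_p     = [1.9867]
With p = 1 this is the single equation gamma(0) phi_1 = gamma(1):
  phi_hat_1 = gamma(1) / gamma(0) = 1.9867 / 3.9894 = 0.4980.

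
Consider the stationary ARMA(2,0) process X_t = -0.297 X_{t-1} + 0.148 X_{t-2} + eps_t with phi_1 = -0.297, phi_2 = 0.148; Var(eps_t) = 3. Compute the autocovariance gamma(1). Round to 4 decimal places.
\gamma(1) = -1.2171

Multiply the model equation by X_{t-k} and take expectations. With theta_0 = psi_0 = 1 and psi_j the MA(infinity) weights, this gives
  gamma(k) - sum_i phi_i gamma(k-i) = c_k,
  c_k = sigma^2 * sum_{j=k..q} theta_j psi_{j-k}   (c_k = 0 for k > q),
using gamma(-m) = gamma(m).
Pure AR (q = 0): c_0 = sigma^2 = 3, c_k = 0 for k >= 1.
Equations for k = 0, 1, 2 (AR order 2, c_2 = 0):
  (E0) gamma(0) = phi_1 gamma(1) + phi_2 gamma(2) + c_0
  (E1) gamma(1) = phi_1 gamma(0) + phi_2 gamma(1) + c_1
  (E2) gamma(2) = phi_1 gamma(1) + phi_2 gamma(0)
From (E1): gamma(1) = A gamma(0) + B with
  A = phi_1 / (1 - phi_2) = -0.297 / 0.852 = -0.348592,   B = c_1 / (1 - phi_2) = 0 / 0.852 = 0.
Insert (E2) into (E0): gamma(0) (1 - phi_2^2) = phi_1 (1 + phi_2) gamma(1) + c_0.
  phi_1 (1 + phi_2) = (-0.297)(1.148) = -0.340956,   1 - phi_2^2 = 0.978096.
Replace gamma(1) by A gamma(0) + B and collect gamma(0):
  gamma(0) [0.978096 - (-0.340956)(-0.348592)] = c_0 = 3
  gamma(0) * 0.859242 = 3
  gamma(0) = 3 / 0.859242 = 3.491451.
  gamma(1) = A gamma(0) = (-0.348592)(3.491451) = -1.21709.
Therefore gamma(1) = -1.2171 (to 4 decimal places).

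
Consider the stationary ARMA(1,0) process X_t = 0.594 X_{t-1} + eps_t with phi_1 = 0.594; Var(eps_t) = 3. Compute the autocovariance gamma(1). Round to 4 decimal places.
\gamma(1) = 2.7536

Multiply the model equation by X_{t-k} and take expectations. With theta_0 = psi_0 = 1 and psi_j the MA(infinity) weights, this gives
  gamma(k) - sum_i phi_i gamma(k-i) = c_k,
  c_k = sigma^2 * sum_{j=k..q} theta_j psi_{j-k}   (c_k = 0 for k > q),
using gamma(-m) = gamma(m).
Pure AR (q = 0): c_0 = sigma^2 = 3, c_k = 0 for k >= 1.
Equations for k = 0 and k = 1 (AR order 1):
  gamma(0) = phi_1 gamma(1) + c_0
  gamma(1) = phi_1 gamma(0) + c_1
Substituting the second into the first: gamma(0) (1 - phi_1^2) = c_0 + phi_1 c_1, so
  gamma(0) = c_0 / (1 - phi_1^2) = 3 / (1 - (0.594)^2) = 3 / 0.647164 = 4.63561.
  gamma(1) = phi_1 gamma(0) = (0.594)(4.63561) = 2.753552.
Therefore gamma(1) = 2.7536 (to 4 decimal places).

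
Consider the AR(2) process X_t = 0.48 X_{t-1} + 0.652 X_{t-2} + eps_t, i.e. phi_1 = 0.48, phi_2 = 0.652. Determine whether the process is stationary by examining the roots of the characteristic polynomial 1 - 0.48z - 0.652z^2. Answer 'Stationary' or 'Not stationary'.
\text{Not stationary}

The AR(p) characteristic polynomial is P(z) = 1 - 0.48z - 0.652z^2.
Stationarity requires all roots to lie outside the unit circle, i.e. |z| > 1 for every root.
Set 1 + (-0.48) z + (-0.652) z^2 = 0, i.e. a z^2 + b z + c = 0 with a = -0.652, b = -0.48, c = 1.
Discriminant D = b^2 - 4ac = (-0.48)^2 - 4*(-0.652)*1 = 0.2304 - (-2.608) = 2.8384.
D >= 0, so the roots are real: z = (-b +/- sqrt(D)) / (2a) = (0.48 +/- 1.684755) / (-1.304).
  z_1 = (0.48 + 1.684755) / (-1.304) = -1.6601,   |z_1| = 1.6601.
  z_2 = (0.48 - 1.684755) / (-1.304) = 0.9239,   |z_2| = 0.9239.
Moduli of all roots: 1.6601, 0.9239.
All moduli strictly greater than 1? No.
Verdict: Not stationary.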